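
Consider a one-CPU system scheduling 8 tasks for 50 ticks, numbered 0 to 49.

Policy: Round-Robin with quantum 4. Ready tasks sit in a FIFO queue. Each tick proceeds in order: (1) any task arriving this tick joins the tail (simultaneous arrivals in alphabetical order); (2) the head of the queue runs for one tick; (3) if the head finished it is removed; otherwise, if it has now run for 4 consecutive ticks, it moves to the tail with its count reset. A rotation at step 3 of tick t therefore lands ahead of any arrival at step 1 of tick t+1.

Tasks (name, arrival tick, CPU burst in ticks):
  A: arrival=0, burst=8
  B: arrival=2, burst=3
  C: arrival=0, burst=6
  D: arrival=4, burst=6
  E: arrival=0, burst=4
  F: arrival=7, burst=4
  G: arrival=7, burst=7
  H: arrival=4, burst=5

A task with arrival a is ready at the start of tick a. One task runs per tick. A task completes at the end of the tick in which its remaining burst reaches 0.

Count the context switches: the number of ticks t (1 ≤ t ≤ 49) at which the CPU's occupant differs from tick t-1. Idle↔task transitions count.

context switches = 13

t=0: queue=[A,C,E] q_used=0 → run A
t=1: queue=[A,C,E] q_used=1 → run A
t=2: queue=[A,C,E,B] q_used=2 → run A
t=3: queue=[A,C,E,B] q_used=3 → run A
t=4: queue=[C,E,B,A,D,H] q_used=0 → run C
t=5: queue=[C,E,B,A,D,H] q_used=1 → run C
t=6: queue=[C,E,B,A,D,H] q_used=2 → run C
t=7: queue=[C,E,B,A,D,H,F,G] q_used=3 → run C
t=8: queue=[E,B,A,D,H,F,G,C] q_used=0 → run E
t=9: queue=[E,B,A,D,H,F,G,C] q_used=1 → run E
t=10: queue=[E,B,A,D,H,F,G,C] q_used=2 → run E
t=11: queue=[E,B,A,D,H,F,G,C] q_used=3 → run E
t=12: queue=[B,A,D,H,F,G,C] q_used=0 → run B
t=13: queue=[B,A,D,H,F,G,C] q_used=1 → run B
t=14: queue=[B,A,D,H,F,G,C] q_used=2 → run B
t=15: queue=[A,D,H,F,G,C] q_used=0 → run A
t=16: queue=[A,D,H,F,G,C] q_used=1 → run A
t=17: queue=[A,D,H,F,G,C] q_used=2 → run A
t=18: queue=[A,D,H,F,G,C] q_used=3 → run A
t=19: queue=[D,H,F,G,C] q_used=0 → run D
t=20: queue=[D,H,F,G,C] q_used=1 → run D
t=21: queue=[D,H,F,G,C] q_used=2 → run D
t=22: queue=[D,H,F,G,C] q_used=3 → run D
t=23: queue=[H,F,G,C,D] q_used=0 → run H
t=24: queue=[H,F,G,C,D] q_used=1 → run H
t=25: queue=[H,F,G,C,D] q_used=2 → run H
t=26: queue=[H,F,G,C,D] q_used=3 → run H
t=27: queue=[F,G,C,D,H] q_used=0 → run F
t=28: queue=[F,G,C,D,H] q_used=1 → run F
t=29: queue=[F,G,C,D,H] q_used=2 → run F
t=30: queue=[F,G,C,D,H] q_used=3 → run F
t=31: queue=[G,C,D,H] q_used=0 → run G
t=32: queue=[G,C,D,H] q_used=1 → run G
t=33: queue=[G,C,D,H] q_used=2 → run G
t=34: queue=[G,C,D,H] q_used=3 → run G
t=35: queue=[C,D,H,G] q_used=0 → run C
t=36: queue=[C,D,H,G] q_used=1 → run C
t=37: queue=[D,H,G] q_used=0 → run D
t=38: queue=[D,H,G] q_used=1 → run D
t=39: queue=[H,G] q_used=0 → run H
t=40: queue=[G] q_used=0 → run G
t=41: queue=[G] q_used=1 → run G
t=42: queue=[G] q_used=2 → run G
t=43: (idle)
t=44: (idle)
t=45: (idle)
t=46: (idle)
t=47: (idle)
t=48: (idle)
t=49: (idle)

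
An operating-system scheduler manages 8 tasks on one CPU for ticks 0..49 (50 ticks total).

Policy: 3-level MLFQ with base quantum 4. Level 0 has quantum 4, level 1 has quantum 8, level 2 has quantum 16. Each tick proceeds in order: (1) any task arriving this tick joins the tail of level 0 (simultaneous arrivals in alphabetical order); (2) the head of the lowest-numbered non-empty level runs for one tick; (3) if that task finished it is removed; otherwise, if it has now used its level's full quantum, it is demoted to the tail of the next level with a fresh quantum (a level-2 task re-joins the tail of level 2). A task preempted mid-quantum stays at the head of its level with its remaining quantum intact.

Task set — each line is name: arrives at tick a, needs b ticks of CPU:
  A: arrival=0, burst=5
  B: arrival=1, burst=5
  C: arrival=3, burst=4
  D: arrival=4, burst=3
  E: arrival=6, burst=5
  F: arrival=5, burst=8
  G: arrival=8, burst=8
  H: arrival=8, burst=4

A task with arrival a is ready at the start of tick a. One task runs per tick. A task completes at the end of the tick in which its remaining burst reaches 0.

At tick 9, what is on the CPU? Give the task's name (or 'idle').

running at tick 9 = C

t=0: L0/L1/L2 = A/-/- → run A
t=1: L0/L1/L2 = AB/-/- → run A
t=2: L0/L1/L2 = AB/-/- → run A
t=3: L0/L1/L2 = ABC/-/- → run A
t=4: L0/L1/L2 = BCD/A/- → run B
t=5: L0/L1/L2 = BCDF/A/- → run B
t=6: L0/L1/L2 = BCDFE/A/- → run B
t=7: L0/L1/L2 = BCDFE/A/- → run B
t=8: L0/L1/L2 = CDFEGH/AB/- → run C
t=9: L0/L1/L2 = CDFEGH/AB/- → run C
t=10: L0/L1/L2 = CDFEGH/AB/- → run C
t=11: L0/L1/L2 = CDFEGH/AB/- → run C
t=12: L0/L1/L2 = DFEGH/AB/- → run D
t=13: L0/L1/L2 = DFEGH/AB/- → run D
t=14: L0/L1/L2 = DFEGH/AB/- → run D
t=15: L0/L1/L2 = FEGH/AB/- → run F
t=16: L0/L1/L2 = FEGH/AB/- → run F
t=17: L0/L1/L2 = FEGH/AB/- → run F
t=18: L0/L1/L2 = FEGH/AB/- → run F
t=19: L0/L1/L2 = EGH/ABF/- → run E
t=20: L0/L1/L2 = EGH/ABF/- → run E
t=21: L0/L1/L2 = EGH/ABF/- → run E
t=22: L0/L1/L2 = EGH/ABF/- → run E
t=23: L0/L1/L2 = GH/ABFE/- → run G
t=24: L0/L1/L2 = GH/ABFE/- → run G
t=25: L0/L1/L2 = GH/ABFE/- → run G
t=26: L0/L1/L2 = GH/ABFE/- → run G
t=27: L0/L1/L2 = H/ABFEG/- → run H
t=28: L0/L1/L2 = H/ABFEG/- → run H
t=29: L0/L1/L2 = H/ABFEG/- → run H
t=30: L0/L1/L2 = H/ABFEG/- → run H
t=31: L0/L1/L2 = -/ABFEG/- → run A
t=32: L0/L1/L2 = -/BFEG/- → run B
t=33: L0/L1/L2 = -/FEG/- → run F
t=34: L0/L1/L2 = -/FEG/- → run F
t=35: L0/L1/L2 = -/FEG/- → run F
t=36: L0/L1/L2 = -/FEG/- → run F
t=37: L0/L1/L2 = -/EG/- → run E
t=38: L0/L1/L2 = -/G/- → run G
t=39: L0/L1/L2 = -/G/- → run G
t=40: L0/L1/L2 = -/G/- → run G
t=41: L0/L1/L2 = -/G/- → run G
t=42: (idle)
t=43: (idle)
t=44: (idle)
t=45: (idle)
t=46: (idle)
t=47: (idle)
t=48: (idle)
t=49: (idle)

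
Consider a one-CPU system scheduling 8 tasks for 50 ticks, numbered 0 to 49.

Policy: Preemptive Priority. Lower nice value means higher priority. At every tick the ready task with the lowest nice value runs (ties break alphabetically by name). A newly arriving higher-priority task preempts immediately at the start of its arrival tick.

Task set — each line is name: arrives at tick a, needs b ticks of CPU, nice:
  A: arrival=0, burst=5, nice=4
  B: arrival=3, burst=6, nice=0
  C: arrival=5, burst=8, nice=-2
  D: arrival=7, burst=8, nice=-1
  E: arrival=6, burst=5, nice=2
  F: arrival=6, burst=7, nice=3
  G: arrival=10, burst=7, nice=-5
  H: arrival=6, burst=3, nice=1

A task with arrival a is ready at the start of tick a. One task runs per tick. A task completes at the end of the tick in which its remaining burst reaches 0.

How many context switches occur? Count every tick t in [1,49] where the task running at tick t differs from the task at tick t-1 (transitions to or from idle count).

t=0: ready={A} → run A
t=1: ready={A} → run A
t=2: ready={A} → run A
t=3: ready={A,B} → run B
t=4: ready={A,B} → run B
t=5: ready={A,B,C} → run C
t=6: ready={A,B,C,E,F,H} → run C
t=7: ready={A,B,C,D,E,F,H} → run C
t=8: ready={A,B,C,D,E,F,H} → run C
t=9: ready={A,B,C,D,E,F,H} → run C
t=10: ready={A,B,C,D,E,F,G,H} → run G
t=11: ready={A,B,C,D,E,F,G,H} → run G
t=12: ready={A,B,C,D,E,F,G,H} → run G
t=13: ready={A,B,C,D,E,F,G,H} → run G
t=14: ready={A,B,C,D,E,F,G,H} → run G
t=15: ready={A,B,C,D,E,F,G,H} → run G
t=16: ready={A,B,C,D,E,F,G,H} → run G
t=17: ready={A,B,C,D,E,F,H} → run C
t=18: ready={A,B,C,D,E,F,H} → run C
t=19: ready={A,B,C,D,E,F,H} → run C
t=20: ready={A,B,D,E,F,H} → run D
t=21: ready={A,B,D,E,F,H} → run D
t=22: ready={A,B,D,E,F,H} → run D
t=23: ready={A,B,D,E,F,H} → run D
t=24: ready={A,B,D,E,F,H} → run D
t=25: ready={A,B,D,E,F,H} → run D
t=26: ready={A,B,D,E,F,H} → run D
t=27: ready={A,B,D,E,F,H} → run D
t=28: ready={A,B,E,F,H} → run B
t=29: ready={A,B,E,F,H} → run B
t=30: ready={A,B,E,F,H} → run B
t=31: ready={A,B,E,F,H} → run B
t=32: ready={A,E,F,H} → run H
t=33: ready={A,E,F,H} → run H
t=34: ready={A,E,F,H} → run H
t=35: ready={A,E,F} → run E
t=36: ready={A,E,F} → run E
t=37: ready={A,E,F} → run E
t=38: ready={A,E,F} → run E
t=39: ready={A,E,F} → run E
t=40: ready={A,F} → run F
t=41: ready={A,F} → run F
t=42: ready={A,F} → run F
t=43: ready={A,F} → run F
t=44: ready={A,F} → run F
t=45: ready={A,F} → run F
t=46: ready={A,F} → run F
t=47: ready={A} → run A
t=48: ready={A} → run A
t=49: (idle)

context switches = 11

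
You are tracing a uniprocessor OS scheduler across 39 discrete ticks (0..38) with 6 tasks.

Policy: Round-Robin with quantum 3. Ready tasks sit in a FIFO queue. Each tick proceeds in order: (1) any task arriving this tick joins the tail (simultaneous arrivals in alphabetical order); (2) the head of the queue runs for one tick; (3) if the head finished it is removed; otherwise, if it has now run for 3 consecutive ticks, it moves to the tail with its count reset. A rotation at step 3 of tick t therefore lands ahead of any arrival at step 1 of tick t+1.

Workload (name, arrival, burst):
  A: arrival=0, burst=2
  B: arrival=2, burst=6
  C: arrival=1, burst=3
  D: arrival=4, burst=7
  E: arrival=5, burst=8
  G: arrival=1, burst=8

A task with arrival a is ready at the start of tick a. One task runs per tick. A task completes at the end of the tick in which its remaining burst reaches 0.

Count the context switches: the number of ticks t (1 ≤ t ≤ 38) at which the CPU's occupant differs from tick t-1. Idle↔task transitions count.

context switches = 13

t=0: queue=[A] q_used=0 → run A
t=1: queue=[A,C,G] q_used=1 → run A
t=2: queue=[C,G,B] q_used=0 → run C
t=3: queue=[C,G,B] q_used=1 → run C
t=4: queue=[C,G,B,D] q_used=2 → run C
t=5: queue=[G,B,D,E] q_used=0 → run G
t=6: queue=[G,B,D,E] q_used=1 → run G
t=7: queue=[G,B,D,E] q_used=2 → run G
t=8: queue=[B,D,E,G] q_used=0 → run B
t=9: queue=[B,D,E,G] q_used=1 → run B
t=10: queue=[B,D,E,G] q_used=2 → run B
t=11: queue=[D,E,G,B] q_used=0 → run D
t=12: queue=[D,E,G,B] q_used=1 → run D
t=13: queue=[D,E,G,B] q_used=2 → run D
t=14: queue=[E,G,B,D] q_used=0 → run E
t=15: queue=[E,G,B,D] q_used=1 → run E
t=16: queue=[E,G,B,D] q_used=2 → run E
t=17: queue=[G,B,D,E] q_used=0 → run G
t=18: queue=[G,B,D,E] q_used=1 → run G
t=19: queue=[G,B,D,E] q_used=2 → run G
t=20: queue=[B,D,E,G] q_used=0 → run B
t=21: queue=[B,D,E,G] q_used=1 → run B
t=22: queue=[B,D,E,G] q_used=2 → run B
t=23: queue=[D,E,G] q_used=0 → run D
t=24: queue=[D,E,G] q_used=1 → run D
t=25: queue=[D,E,G] q_used=2 → run D
t=26: queue=[E,G,D] q_used=0 → run E
t=27: queue=[E,G,D] q_used=1 → run E
t=28: queue=[E,G,D] q_used=2 → run E
t=29: queue=[G,D,E] q_used=0 → run G
t=30: queue=[G,D,E] q_used=1 → run G
t=31: queue=[D,E] q_used=0 → run D
t=32: queue=[E] q_used=0 → run E
t=33: queue=[E] q_used=1 → run E
t=34: (idle)
t=35: (idle)
t=36: (idle)
t=37: (idle)
t=38: (idle)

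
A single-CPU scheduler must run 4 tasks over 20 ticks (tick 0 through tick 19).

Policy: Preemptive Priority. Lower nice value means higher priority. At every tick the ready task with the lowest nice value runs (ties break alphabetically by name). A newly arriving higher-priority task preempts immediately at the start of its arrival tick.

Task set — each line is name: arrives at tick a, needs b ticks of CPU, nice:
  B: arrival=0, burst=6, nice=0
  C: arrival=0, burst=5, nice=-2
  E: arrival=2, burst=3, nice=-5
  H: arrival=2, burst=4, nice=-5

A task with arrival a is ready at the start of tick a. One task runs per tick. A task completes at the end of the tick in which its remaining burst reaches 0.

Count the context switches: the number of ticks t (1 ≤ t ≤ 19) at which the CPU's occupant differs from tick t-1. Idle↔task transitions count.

t=0: ready={B,C} → run C
t=1: ready={B,C} → run C
t=2: ready={B,C,E,H} → run E
t=3: ready={B,C,E,H} → run E
t=4: ready={B,C,E,H} → run E
t=5: ready={B,C,H} → run H
t=6: ready={B,C,H} → run H
t=7: ready={B,C,H} → run H
t=8: ready={B,C,H} → run H
t=9: ready={B,C} → run C
t=10: ready={B,C} → run C
t=11: ready={B,C} → run C
t=12: ready={B} → run B
t=13: ready={B} → run B
t=14: ready={B} → run B
t=15: ready={B} → run B
t=16: ready={B} → run B
t=17: ready={B} → run B
t=18: (idle)
t=19: (idle)

context switches = 5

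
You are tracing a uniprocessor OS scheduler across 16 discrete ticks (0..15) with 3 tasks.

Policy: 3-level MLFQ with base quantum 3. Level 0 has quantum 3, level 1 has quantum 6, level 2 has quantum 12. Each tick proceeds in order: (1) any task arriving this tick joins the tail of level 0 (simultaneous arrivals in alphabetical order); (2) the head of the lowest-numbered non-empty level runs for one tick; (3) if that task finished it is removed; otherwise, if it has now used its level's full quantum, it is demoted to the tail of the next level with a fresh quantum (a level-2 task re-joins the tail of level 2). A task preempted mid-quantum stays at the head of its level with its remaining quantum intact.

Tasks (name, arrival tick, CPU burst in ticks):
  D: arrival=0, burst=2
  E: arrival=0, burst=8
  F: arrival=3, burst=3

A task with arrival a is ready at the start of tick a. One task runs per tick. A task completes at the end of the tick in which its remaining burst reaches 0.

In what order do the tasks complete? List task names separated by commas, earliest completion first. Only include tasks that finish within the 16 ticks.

t=0: L0/L1/L2 = DE/-/- → run D
t=1: L0/L1/L2 = DE/-/- → run D
t=2: L0/L1/L2 = E/-/- → run E
t=3: L0/L1/L2 = EF/-/- → run E
t=4: L0/L1/L2 = EF/-/- → run E
t=5: L0/L1/L2 = F/E/- → run F
t=6: L0/L1/L2 = F/E/- → run F
t=7: L0/L1/L2 = F/E/- → run F
t=8: L0/L1/L2 = -/E/- → run E
t=9: L0/L1/L2 = -/E/- → run E
t=10: L0/L1/L2 = -/E/- → run E
t=11: L0/L1/L2 = -/E/- → run E
t=12: L0/L1/L2 = -/E/- → run E
t=13: (idle)
t=14: (idle)
t=15: (idle)

completion order = D, F, E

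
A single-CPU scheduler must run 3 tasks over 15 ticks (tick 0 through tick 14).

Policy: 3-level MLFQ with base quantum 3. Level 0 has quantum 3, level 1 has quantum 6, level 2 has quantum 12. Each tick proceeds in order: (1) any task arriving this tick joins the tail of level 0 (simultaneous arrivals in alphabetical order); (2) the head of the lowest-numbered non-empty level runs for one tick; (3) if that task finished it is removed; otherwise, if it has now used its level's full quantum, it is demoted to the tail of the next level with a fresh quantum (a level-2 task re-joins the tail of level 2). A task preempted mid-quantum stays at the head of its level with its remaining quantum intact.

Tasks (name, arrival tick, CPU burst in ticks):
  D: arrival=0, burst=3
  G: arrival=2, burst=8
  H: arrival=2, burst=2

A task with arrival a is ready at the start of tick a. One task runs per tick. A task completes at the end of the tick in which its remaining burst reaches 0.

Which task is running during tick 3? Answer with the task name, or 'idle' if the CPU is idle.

t=0: L0/L1/L2 = D/-/- → run D
t=1: L0/L1/L2 = D/-/- → run D
t=2: L0/L1/L2 = DGH/-/- → run D
t=3: L0/L1/L2 = GH/-/- → run G
t=4: L0/L1/L2 = GH/-/- → run G
t=5: L0/L1/L2 = GH/-/- → run G
t=6: L0/L1/L2 = H/G/- → run H
t=7: L0/L1/L2 = H/G/- → run H
t=8: L0/L1/L2 = -/G/- → run G
t=9: L0/L1/L2 = -/G/- → run G
t=10: L0/L1/L2 = -/G/- → run G
t=11: L0/L1/L2 = -/G/- → run G
t=12: L0/L1/L2 = -/G/- → run G
t=13: (idle)
t=14: (idle)

running at tick 3 = G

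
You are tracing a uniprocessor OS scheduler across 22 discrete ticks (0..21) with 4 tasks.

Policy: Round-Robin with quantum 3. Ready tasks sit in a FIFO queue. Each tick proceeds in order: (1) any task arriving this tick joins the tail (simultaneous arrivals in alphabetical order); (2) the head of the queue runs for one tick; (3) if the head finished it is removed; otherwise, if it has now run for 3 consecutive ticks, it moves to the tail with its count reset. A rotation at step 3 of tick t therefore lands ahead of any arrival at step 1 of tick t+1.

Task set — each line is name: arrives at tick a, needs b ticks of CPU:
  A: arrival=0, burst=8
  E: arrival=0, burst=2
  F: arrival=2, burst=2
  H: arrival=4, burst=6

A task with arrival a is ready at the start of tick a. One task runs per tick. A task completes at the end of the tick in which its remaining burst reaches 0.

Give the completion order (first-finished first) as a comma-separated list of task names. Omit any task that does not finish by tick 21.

t=0: queue=[A,E] q_used=0 → run A
t=1: queue=[A,E] q_used=1 → run A
t=2: queue=[A,E,F] q_used=2 → run A
t=3: queue=[E,F,A] q_used=0 → run E
t=4: queue=[E,F,A,H] q_used=1 → run E
t=5: queue=[F,A,H] q_used=0 → run F
t=6: queue=[F,A,H] q_used=1 → run F
t=7: queue=[A,H] q_used=0 → run A
t=8: queue=[A,H] q_used=1 → run A
t=9: queue=[A,H] q_used=2 → run A
t=10: queue=[H,A] q_used=0 → run H
t=11: queue=[H,A] q_used=1 → run H
t=12: queue=[H,A] q_used=2 → run H
t=13: queue=[A,H] q_used=0 → run A
t=14: queue=[A,H] q_used=1 → run A
t=15: queue=[H] q_used=0 → run H
t=16: queue=[H] q_used=1 → run H
t=17: queue=[H] q_used=2 → run H
t=18: (idle)
t=19: (idle)
t=20: (idle)
t=21: (idle)

completion order = E, F, A, H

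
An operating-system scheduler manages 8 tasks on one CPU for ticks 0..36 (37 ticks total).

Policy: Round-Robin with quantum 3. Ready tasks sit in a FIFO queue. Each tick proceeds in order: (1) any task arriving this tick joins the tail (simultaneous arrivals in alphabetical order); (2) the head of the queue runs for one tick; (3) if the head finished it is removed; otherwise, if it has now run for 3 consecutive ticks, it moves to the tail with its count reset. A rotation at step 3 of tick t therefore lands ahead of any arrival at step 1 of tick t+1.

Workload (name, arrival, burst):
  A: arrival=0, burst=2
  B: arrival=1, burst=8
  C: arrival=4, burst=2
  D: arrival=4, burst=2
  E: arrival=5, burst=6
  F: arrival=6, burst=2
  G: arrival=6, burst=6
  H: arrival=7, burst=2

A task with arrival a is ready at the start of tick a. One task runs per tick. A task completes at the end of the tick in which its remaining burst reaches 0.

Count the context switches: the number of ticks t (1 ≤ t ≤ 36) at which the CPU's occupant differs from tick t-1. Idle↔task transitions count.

context switches = 12

t=0: queue=[A] q_used=0 → run A
t=1: queue=[A,B] q_used=1 → run A
t=2: queue=[B] q_used=0 → run B
t=3: queue=[B] q_used=1 → run B
t=4: queue=[B,C,D] q_used=2 → run B
t=5: queue=[C,D,B,E] q_used=0 → run C
t=6: queue=[C,D,B,E,F,G] q_used=1 → run C
t=7: queue=[D,B,E,F,G,H] q_used=0 → run D
t=8: queue=[D,B,E,F,G,H] q_used=1 → run D
t=9: queue=[B,E,F,G,H] q_used=0 → run B
t=10: queue=[B,E,F,G,H] q_used=1 → run B
t=11: queue=[B,E,F,G,H] q_used=2 → run B
t=12: queue=[E,F,G,H,B] q_used=0 → run E
t=13: queue=[E,F,G,H,B] q_used=1 → run E
t=14: queue=[E,F,G,H,B] q_used=2 → run E
t=15: queue=[F,G,H,B,E] q_used=0 → run F
t=16: queue=[F,G,H,B,E] q_used=1 → run F
t=17: queue=[G,H,B,E] q_used=0 → run G
t=18: queue=[G,H,B,E] q_used=1 → run G
t=19: queue=[G,H,B,E] q_used=2 → run G
t=20: queue=[H,B,E,G] q_used=0 → run H
t=21: queue=[H,B,E,G] q_used=1 → run H
t=22: queue=[B,E,G] q_used=0 → run B
t=23: queue=[B,E,G] q_used=1 → run B
t=24: queue=[E,G] q_used=0 → run E
t=25: queue=[E,G] q_used=1 → run E
t=26: queue=[E,G] q_used=2 → run E
t=27: queue=[G] q_used=0 → run G
t=28: queue=[G] q_used=1 → run G
t=29: queue=[G] q_used=2 → run G
t=30: (idle)
t=31: (idle)
t=32: (idle)
t=33: (idle)
t=34: (idle)
t=35: (idle)
t=36: (idle)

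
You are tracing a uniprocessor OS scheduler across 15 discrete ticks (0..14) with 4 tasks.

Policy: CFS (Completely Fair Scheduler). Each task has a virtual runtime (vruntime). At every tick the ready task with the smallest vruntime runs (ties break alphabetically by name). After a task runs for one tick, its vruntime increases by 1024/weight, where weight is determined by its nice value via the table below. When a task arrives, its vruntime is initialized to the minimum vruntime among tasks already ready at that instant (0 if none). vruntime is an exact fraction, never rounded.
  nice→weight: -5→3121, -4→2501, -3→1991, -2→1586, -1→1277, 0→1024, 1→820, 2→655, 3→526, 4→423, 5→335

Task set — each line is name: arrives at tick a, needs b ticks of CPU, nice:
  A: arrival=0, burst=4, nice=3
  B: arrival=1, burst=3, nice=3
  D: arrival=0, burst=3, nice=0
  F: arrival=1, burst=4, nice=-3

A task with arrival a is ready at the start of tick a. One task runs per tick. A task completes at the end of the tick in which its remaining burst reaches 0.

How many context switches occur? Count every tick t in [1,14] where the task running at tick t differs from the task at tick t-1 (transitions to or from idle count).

t=0: vr[A=0 D=0] → run A
t=1: vr[A=512/263 B=0 D=0 F=0] → run B
t=2: vr[A=512/263 B=512/263 D=0 F=0] → run D
t=3: vr[A=512/263 B=512/263 D=1 F=0] → run F
t=4: vr[A=512/263 B=512/263 D=1 F=1024/1991] → run F
t=5: vr[A=512/263 B=512/263 D=1 F=2048/1991] → run D
t=6: vr[A=512/263 B=512/263 D=2 F=2048/1991] → run F
t=7: vr[A=512/263 B=512/263 D=2 F=3072/1991] → run F
t=8: vr[A=512/263 B=512/263 D=2] → run A
t=9: vr[A=1024/263 B=512/263 D=2] → run B
t=10: vr[A=1024/263 B=1024/263 D=2] → run D
t=11: vr[A=1024/263 B=1024/263] → run A
t=12: vr[A=1536/263 B=1024/263] → run B
t=13: vr[A=1536/263] → run A
t=14: (idle)

context switches = 12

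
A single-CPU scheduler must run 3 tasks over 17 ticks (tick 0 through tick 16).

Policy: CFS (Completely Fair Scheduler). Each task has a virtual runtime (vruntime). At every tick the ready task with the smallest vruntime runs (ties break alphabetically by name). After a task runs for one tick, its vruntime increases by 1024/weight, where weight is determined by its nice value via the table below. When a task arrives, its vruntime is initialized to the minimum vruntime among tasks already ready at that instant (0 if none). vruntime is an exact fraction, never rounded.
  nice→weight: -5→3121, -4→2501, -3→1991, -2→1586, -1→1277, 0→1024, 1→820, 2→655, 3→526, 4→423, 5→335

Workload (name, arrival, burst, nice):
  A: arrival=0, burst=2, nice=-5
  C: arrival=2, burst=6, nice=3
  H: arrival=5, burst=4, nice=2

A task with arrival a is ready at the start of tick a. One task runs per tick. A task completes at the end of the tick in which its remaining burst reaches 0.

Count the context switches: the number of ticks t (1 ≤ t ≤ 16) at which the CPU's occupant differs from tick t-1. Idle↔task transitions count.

context switches = 7

t=0: vr[A=0] → run A
t=1: vr[A=1024/3121] → run A
t=2: vr[C=0] → run C
t=3: vr[C=512/263] → run C
t=4: vr[C=1024/263] → run C
t=5: vr[C=1536/263 H=1536/263] → run C
t=6: vr[C=2048/263 H=1536/263] → run H
t=7: vr[C=2048/263 H=1275392/172265] → run H
t=8: vr[C=2048/263 H=1544704/172265] → run C
t=9: vr[C=2560/263 H=1544704/172265] → run H
t=10: vr[C=2560/263 H=1814016/172265] → run C
t=11: vr[H=1814016/172265] → run H
t=12: (idle)
t=13: (idle)
t=14: (idle)
t=15: (idle)
t=16: (idle)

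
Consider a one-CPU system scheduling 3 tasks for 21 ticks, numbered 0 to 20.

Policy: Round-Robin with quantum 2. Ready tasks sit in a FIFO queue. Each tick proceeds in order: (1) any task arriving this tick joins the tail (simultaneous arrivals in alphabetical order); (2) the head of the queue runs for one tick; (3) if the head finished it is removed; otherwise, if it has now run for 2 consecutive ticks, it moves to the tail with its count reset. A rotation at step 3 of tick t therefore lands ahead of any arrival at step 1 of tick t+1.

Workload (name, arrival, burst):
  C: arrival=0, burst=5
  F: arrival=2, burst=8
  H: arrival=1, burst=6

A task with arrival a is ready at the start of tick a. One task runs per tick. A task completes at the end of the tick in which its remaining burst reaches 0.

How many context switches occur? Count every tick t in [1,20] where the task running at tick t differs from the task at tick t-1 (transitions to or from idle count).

context switches = 9

t=0: queue=[C] q_used=0 → run C
t=1: queue=[C,H] q_used=1 → run C
t=2: queue=[H,C,F] q_used=0 → run H
t=3: queue=[H,C,F] q_used=1 → run H
t=4: queue=[C,F,H] q_used=0 → run C
t=5: queue=[C,F,H] q_used=1 → run C
t=6: queue=[F,H,C] q_used=0 → run F
t=7: queue=[F,H,C] q_used=1 → run F
t=8: queue=[H,C,F] q_used=0 → run H
t=9: queue=[H,C,F] q_used=1 → run H
t=10: queue=[C,F,H] q_used=0 → run C
t=11: queue=[F,H] q_used=0 → run F
t=12: queue=[F,H] q_used=1 → run F
t=13: queue=[H,F] q_used=0 → run H
t=14: queue=[H,F] q_used=1 → run H
t=15: queue=[F] q_used=0 → run F
t=16: queue=[F] q_used=1 → run F
t=17: queue=[F] q_used=0 → run F
t=18: queue=[F] q_used=1 → run F
t=19: (idle)
t=20: (idle)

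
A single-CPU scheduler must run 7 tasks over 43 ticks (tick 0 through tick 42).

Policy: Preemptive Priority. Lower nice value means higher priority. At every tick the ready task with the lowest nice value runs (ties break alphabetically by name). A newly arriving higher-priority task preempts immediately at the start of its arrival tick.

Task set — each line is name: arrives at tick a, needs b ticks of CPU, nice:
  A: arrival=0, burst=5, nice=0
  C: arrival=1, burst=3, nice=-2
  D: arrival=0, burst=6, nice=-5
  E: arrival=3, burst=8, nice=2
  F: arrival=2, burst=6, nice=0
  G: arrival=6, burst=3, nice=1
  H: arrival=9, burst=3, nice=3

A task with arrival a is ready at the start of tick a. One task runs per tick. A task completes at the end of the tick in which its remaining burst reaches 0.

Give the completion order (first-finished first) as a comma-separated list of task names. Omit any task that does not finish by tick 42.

t=0: ready={A,D} → run D
t=1: ready={A,C,D} → run D
t=2: ready={A,C,D,F} → run D
t=3: ready={A,C,D,E,F} → run D
t=4: ready={A,C,D,E,F} → run D
t=5: ready={A,C,D,E,F} → run D
t=6: ready={A,C,E,F,G} → run C
t=7: ready={A,C,E,F,G} → run C
t=8: ready={A,C,E,F,G} → run C
t=9: ready={A,E,F,G,H} → run A
t=10: ready={A,E,F,G,H} → run A
t=11: ready={A,E,F,G,H} → run A
t=12: ready={A,E,F,G,H} → run A
t=13: ready={A,E,F,G,H} → run A
t=14: ready={E,F,G,H} → run F
t=15: ready={E,F,G,H} → run F
t=16: ready={E,F,G,H} → run F
t=17: ready={E,F,G,H} → run F
t=18: ready={E,F,G,H} → run F
t=19: ready={E,F,G,H} → run F
t=20: ready={E,G,H} → run G
t=21: ready={E,G,H} → run G
t=22: ready={E,G,H} → run G
t=23: ready={E,H} → run E
t=24: ready={E,H} → run E
t=25: ready={E,H} → run E
t=26: ready={E,H} → run E
t=27: ready={E,H} → run E
t=28: ready={E,H} → run E
t=29: ready={E,H} → run E
t=30: ready={E,H} → run E
t=31: ready={H} → run H
t=32: ready={H} → run H
t=33: ready={H} → run H
t=34: (idle)
t=35: (idle)
t=36: (idle)
t=37: (idle)
t=38: (idle)
t=39: (idle)
t=40: (idle)
t=41: (idle)
t=42: (idle)

completion order = D, C, A, F, G, E, H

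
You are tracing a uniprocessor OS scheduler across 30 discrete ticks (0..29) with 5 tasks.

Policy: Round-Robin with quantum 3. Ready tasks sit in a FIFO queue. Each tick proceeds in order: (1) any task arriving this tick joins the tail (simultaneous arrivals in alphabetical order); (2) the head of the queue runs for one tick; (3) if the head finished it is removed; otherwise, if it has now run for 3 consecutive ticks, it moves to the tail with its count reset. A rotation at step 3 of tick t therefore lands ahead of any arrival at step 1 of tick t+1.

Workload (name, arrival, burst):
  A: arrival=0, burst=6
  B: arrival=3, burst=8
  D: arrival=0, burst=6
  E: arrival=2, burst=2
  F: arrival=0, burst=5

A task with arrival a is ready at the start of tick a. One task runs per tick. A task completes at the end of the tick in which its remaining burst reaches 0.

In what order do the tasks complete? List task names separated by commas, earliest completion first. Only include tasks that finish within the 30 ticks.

completion order = E, A, D, F, B

t=0: queue=[A,D,F] q_used=0 → run A
t=1: queue=[A,D,F] q_used=1 → run A
t=2: queue=[A,D,F,E] q_used=2 → run A
t=3: queue=[D,F,E,A,B] q_used=0 → run D
t=4: queue=[D,F,E,A,B] q_used=1 → run D
t=5: queue=[D,F,E,A,B] q_used=2 → run D
t=6: queue=[F,E,A,B,D] q_used=0 → run F
t=7: queue=[F,E,A,B,D] q_used=1 → run F
t=8: queue=[F,E,A,B,D] q_used=2 → run F
t=9: queue=[E,A,B,D,F] q_used=0 → run E
t=10: queue=[E,A,B,D,F] q_used=1 → run E
t=11: queue=[A,B,D,F] q_used=0 → run A
t=12: queue=[A,B,D,F] q_used=1 → run A
t=13: queue=[A,B,D,F] q_used=2 → run A
t=14: queue=[B,D,F] q_used=0 → run B
t=15: queue=[B,D,F] q_used=1 → run B
t=16: queue=[B,D,F] q_used=2 → run B
t=17: queue=[D,F,B] q_used=0 → run D
t=18: queue=[D,F,B] q_used=1 → run D
t=19: queue=[D,F,B] q_used=2 → run D
t=20: queue=[F,B] q_used=0 → run F
t=21: queue=[F,B] q_used=1 → run F
t=22: queue=[B] q_used=0 → run B
t=23: queue=[B] q_used=1 → run B
t=24: queue=[B] q_used=2 → run B
t=25: queue=[B] q_used=0 → run B
t=26: queue=[B] q_used=1 → run B
t=27: (idle)
t=28: (idle)
t=29: (idle)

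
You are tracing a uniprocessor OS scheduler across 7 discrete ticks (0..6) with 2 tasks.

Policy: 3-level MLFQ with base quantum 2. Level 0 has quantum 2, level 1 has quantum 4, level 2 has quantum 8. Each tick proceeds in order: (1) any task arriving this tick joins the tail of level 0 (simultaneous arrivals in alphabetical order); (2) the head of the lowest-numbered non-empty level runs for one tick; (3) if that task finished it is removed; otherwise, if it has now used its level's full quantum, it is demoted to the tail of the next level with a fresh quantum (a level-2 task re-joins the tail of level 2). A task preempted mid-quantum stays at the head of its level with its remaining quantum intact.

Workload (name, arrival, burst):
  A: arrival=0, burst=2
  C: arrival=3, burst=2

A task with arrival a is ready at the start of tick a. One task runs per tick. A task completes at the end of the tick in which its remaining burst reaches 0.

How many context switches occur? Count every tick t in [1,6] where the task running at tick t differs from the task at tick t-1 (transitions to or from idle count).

context switches = 3

t=0: L0/L1/L2 = A/-/- → run A
t=1: L0/L1/L2 = A/-/- → run A
t=2: (idle)
t=3: L0/L1/L2 = C/-/- → run C
t=4: L0/L1/L2 = C/-/- → run C
t=5: (idle)
t=6: (idle)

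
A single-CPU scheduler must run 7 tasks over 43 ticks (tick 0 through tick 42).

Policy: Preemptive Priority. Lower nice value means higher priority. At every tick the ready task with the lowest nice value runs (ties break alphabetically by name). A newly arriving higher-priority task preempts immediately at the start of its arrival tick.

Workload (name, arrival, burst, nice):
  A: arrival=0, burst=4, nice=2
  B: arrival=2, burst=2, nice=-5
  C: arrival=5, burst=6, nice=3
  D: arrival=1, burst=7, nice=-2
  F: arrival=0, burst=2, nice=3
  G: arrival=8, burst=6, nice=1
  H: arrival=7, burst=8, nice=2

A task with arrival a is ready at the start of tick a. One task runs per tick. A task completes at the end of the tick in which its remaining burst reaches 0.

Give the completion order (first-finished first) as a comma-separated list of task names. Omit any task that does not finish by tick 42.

completion order = B, D, G, A, H, C, F

t=0: ready={A,F} → run A
t=1: ready={A,D,F} → run D
t=2: ready={A,B,D,F} → run B
t=3: ready={A,B,D,F} → run B
t=4: ready={A,D,F} → run D
t=5: ready={A,C,D,F} → run D
t=6: ready={A,C,D,F} → run D
t=7: ready={A,C,D,F,H} → run D
t=8: ready={A,C,D,F,G,H} → run D
t=9: ready={A,C,D,F,G,H} → run D
t=10: ready={A,C,F,G,H} → run G
t=11: ready={A,C,F,G,H} → run G
t=12: ready={A,C,F,G,H} → run G
t=13: ready={A,C,F,G,H} → run G
t=14: ready={A,C,F,G,H} → run G
t=15: ready={A,C,F,G,H} → run G
t=16: ready={A,C,F,H} → run A
t=17: ready={A,C,F,H} → run A
t=18: ready={A,C,F,H} → run A
t=19: ready={C,F,H} → run H
t=20: ready={C,F,H} → run H
t=21: ready={C,F,H} → run H
t=22: ready={C,F,H} → run H
t=23: ready={C,F,H} → run H
t=24: ready={C,F,H} → run H
t=25: ready={C,F,H} → run H
t=26: ready={C,F,H} → run H
t=27: ready={C,F} → run C
t=28: ready={C,F} → run C
t=29: ready={C,F} → run C
t=30: ready={C,F} → run C
t=31: ready={C,F} → run C
t=32: ready={C,F} → run C
t=33: ready={F} → run F
t=34: ready={F} → run F
t=35: (idle)
t=36: (idle)
t=37: (idle)
t=38: (idle)
t=39: (idle)
t=40: (idle)
t=41: (idle)
t=42: (idle)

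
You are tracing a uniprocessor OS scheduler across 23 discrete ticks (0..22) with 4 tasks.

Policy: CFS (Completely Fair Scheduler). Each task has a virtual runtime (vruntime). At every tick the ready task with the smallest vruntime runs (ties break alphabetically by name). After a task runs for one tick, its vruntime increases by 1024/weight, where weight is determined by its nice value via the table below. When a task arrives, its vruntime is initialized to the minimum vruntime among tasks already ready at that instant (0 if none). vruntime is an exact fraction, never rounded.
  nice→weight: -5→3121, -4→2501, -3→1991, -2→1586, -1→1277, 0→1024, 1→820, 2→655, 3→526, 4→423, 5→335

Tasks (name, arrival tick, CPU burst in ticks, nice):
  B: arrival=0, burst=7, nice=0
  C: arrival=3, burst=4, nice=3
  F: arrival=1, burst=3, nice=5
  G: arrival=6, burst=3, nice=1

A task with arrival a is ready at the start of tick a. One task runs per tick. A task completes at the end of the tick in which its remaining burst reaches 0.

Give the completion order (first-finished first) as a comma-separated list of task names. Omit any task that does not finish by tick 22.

completion order = B, G, F, C

t=0: vr[B=0] → run B
t=1: vr[B=1 F=1] → run B
t=2: vr[B=2 F=1] → run F
t=3: vr[B=2 C=2 F=1359/335] → run B
t=4: vr[B=3 C=2 F=1359/335] → run C
t=5: vr[B=3 C=1038/263 F=1359/335] → run B
t=6: vr[B=4 C=1038/263 F=1359/335 G=1038/263] → run C
t=7: vr[B=4 C=1550/263 F=1359/335 G=1038/263] → run G
t=8: vr[B=4 C=1550/263 F=1359/335 G=280118/53915] → run B
t=9: vr[B=5 C=1550/263 F=1359/335 G=280118/53915] → run F
t=10: vr[B=5 C=1550/263 F=2383/335 G=280118/53915] → run B
t=11: vr[B=6 C=1550/263 F=2383/335 G=280118/53915] → run G
t=12: vr[B=6 C=1550/263 F=2383/335 G=347446/53915] → run C
t=13: vr[B=6 C=2062/263 F=2383/335 G=347446/53915] → run B
t=14: vr[C=2062/263 F=2383/335 G=347446/53915] → run G
t=15: vr[C=2062/263 F=2383/335] → run F
t=16: vr[C=2062/263] → run C
t=17: (idle)
t=18: (idle)
t=19: (idle)
t=20: (idle)
t=21: (idle)
t=22: (idle)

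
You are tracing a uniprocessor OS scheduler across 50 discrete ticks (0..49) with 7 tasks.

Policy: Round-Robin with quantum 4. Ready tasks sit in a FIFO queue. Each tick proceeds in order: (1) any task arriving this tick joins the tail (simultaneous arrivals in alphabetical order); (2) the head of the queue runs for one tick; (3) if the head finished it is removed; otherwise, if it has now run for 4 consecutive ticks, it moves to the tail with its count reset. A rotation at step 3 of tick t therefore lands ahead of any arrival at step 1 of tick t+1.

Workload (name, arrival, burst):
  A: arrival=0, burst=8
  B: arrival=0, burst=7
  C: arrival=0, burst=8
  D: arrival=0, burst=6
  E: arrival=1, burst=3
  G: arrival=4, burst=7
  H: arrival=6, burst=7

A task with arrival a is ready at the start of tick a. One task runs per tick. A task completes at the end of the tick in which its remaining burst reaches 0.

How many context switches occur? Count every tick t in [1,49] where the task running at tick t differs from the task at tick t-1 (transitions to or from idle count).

t=0: queue=[A,B,C,D] q_used=0 → run A
t=1: queue=[A,B,C,D,E] q_used=1 → run A
t=2: queue=[A,B,C,D,E] q_used=2 → run A
t=3: queue=[A,B,C,D,E] q_used=3 → run A
t=4: queue=[B,C,D,E,A,G] q_used=0 → run B
t=5: queue=[B,C,D,E,A,G] q_used=1 → run B
t=6: queue=[B,C,D,E,A,G,H] q_used=2 → run B
t=7: queue=[B,C,D,E,A,G,H] q_used=3 → run B
t=8: queue=[C,D,E,A,G,H,B] q_used=0 → run C
t=9: queue=[C,D,E,A,G,H,B] q_used=1 → run C
t=10: queue=[C,D,E,A,G,H,B] q_used=2 → run C
t=11: queue=[C,D,E,A,G,H,B] q_used=3 → run C
t=12: queue=[D,E,A,G,H,B,C] q_used=0 → run D
t=13: queue=[D,E,A,G,H,B,C] q_used=1 → run D
t=14: queue=[D,E,A,G,H,B,C] q_used=2 → run D
t=15: queue=[D,E,A,G,H,B,C] q_used=3 → run D
t=16: queue=[E,A,G,H,B,C,D] q_used=0 → run E
t=17: queue=[E,A,G,H,B,C,D] q_used=1 → run E
t=18: queue=[E,A,G,H,B,C,D] q_used=2 → run E
t=19: queue=[A,G,H,B,C,D] q_used=0 → run A
t=20: queue=[A,G,H,B,C,D] q_used=1 → run A
t=21: queue=[A,G,H,B,C,D] q_used=2 → run A
t=22: queue=[A,G,H,B,C,D] q_used=3 → run A
t=23: queue=[G,H,B,C,D] q_used=0 → run G
t=24: queue=[G,H,B,C,D] q_used=1 → run G
t=25: queue=[G,H,B,C,D] q_used=2 → run G
t=26: queue=[G,H,B,C,D] q_used=3 → run G
t=27: queue=[H,B,C,D,G] q_used=0 → run H
t=28: queue=[H,B,C,D,G] q_used=1 → run H
t=29: queue=[H,B,C,D,G] q_used=2 → run H
t=30: queue=[H,B,C,D,G] q_used=3 → run H
t=31: queue=[B,C,D,G,H] q_used=0 → run B
t=32: queue=[B,C,D,G,H] q_used=1 → run B
t=33: queue=[B,C,D,G,H] q_used=2 → run B
t=34: queue=[C,D,G,H] q_used=0 → run C
t=35: queue=[C,D,G,H] q_used=1 → run C
t=36: queue=[C,D,G,H] q_used=2 → run C
t=37: queue=[C,D,G,H] q_used=3 → run C
t=38: queue=[D,G,H] q_used=0 → run D
t=39: queue=[D,G,H] q_used=1 → run D
t=40: queue=[G,H] q_used=0 → run G
t=41: queue=[G,H] q_used=1 → run G
t=42: queue=[G,H] q_used=2 → run G
t=43: queue=[H] q_used=0 → run H
t=44: queue=[H] q_used=1 → run H
t=45: queue=[H] q_used=2 → run H
t=46: (idle)
t=47: (idle)
t=48: (idle)
t=49: (idle)

context switches = 13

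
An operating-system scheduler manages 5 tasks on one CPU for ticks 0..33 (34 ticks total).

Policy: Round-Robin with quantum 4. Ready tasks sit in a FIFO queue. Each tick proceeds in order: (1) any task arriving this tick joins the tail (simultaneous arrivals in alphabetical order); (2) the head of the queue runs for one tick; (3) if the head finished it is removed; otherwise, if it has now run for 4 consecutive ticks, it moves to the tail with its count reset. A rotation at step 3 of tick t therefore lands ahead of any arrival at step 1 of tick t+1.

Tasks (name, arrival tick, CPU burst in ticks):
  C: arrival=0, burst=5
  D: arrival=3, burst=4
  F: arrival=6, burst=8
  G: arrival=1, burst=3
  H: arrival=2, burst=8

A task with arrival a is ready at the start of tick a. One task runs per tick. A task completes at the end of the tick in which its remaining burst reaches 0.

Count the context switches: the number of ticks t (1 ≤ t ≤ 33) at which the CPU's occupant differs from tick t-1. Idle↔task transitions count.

t=0: queue=[C] q_used=0 → run C
t=1: queue=[C,G] q_used=1 → run C
t=2: queue=[C,G,H] q_used=2 → run C
t=3: queue=[C,G,H,D] q_used=3 → run C
t=4: queue=[G,H,D,C] q_used=0 → run G
t=5: queue=[G,H,D,C] q_used=1 → run G
t=6: queue=[G,H,D,C,F] q_used=2 → run G
t=7: queue=[H,D,C,F] q_used=0 → run H
t=8: queue=[H,D,C,F] q_used=1 → run H
t=9: queue=[H,D,C,F] q_used=2 → run H
t=10: queue=[H,D,C,F] q_used=3 → run H
t=11: queue=[D,C,F,H] q_used=0 → run D
t=12: queue=[D,C,F,H] q_used=1 → run D
t=13: queue=[D,C,F,H] q_used=2 → run D
t=14: queue=[D,C,F,H] q_used=3 → run D
t=15: queue=[C,F,H] q_used=0 → run C
t=16: queue=[F,H] q_used=0 → run F
t=17: queue=[F,H] q_used=1 → run F
t=18: queue=[F,H] q_used=2 → run F
t=19: queue=[F,H] q_used=3 → run F
t=20: queue=[H,F] q_used=0 → run H
t=21: queue=[H,F] q_used=1 → run H
t=22: queue=[H,F] q_used=2 → run H
t=23: queue=[H,F] q_used=3 → run H
t=24: queue=[F] q_used=0 → run F
t=25: queue=[F] q_used=1 → run F
t=26: queue=[F] q_used=2 → run F
t=27: queue=[F] q_used=3 → run F
t=28: (idle)
t=29: (idle)
t=30: (idle)
t=31: (idle)
t=32: (idle)
t=33: (idle)

context switches = 8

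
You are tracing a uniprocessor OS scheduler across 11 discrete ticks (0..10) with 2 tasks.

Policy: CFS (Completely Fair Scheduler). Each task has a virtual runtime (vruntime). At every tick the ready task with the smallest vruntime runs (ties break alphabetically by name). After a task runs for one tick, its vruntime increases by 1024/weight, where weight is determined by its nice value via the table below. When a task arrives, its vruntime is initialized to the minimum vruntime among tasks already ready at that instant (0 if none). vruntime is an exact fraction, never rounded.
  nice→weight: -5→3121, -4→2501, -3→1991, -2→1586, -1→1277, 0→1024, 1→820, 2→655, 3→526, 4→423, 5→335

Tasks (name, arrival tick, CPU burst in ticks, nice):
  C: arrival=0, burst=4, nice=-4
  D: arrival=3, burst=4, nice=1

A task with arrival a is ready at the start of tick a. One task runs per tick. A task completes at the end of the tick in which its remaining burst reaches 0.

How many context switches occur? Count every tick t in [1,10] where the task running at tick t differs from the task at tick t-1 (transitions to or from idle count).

context switches = 2

t=0: vr[C=0] → run C
t=1: vr[C=1024/2501] → run C
t=2: vr[C=2048/2501] → run C
t=3: vr[C=3072/2501 D=3072/2501] → run C
t=4: vr[D=3072/2501] → run D
t=5: vr[D=30976/12505] → run D
t=6: vr[D=46592/12505] → run D
t=7: vr[D=62208/12505] → run D
t=8: (idle)
t=9: (idle)
t=10: (idle)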